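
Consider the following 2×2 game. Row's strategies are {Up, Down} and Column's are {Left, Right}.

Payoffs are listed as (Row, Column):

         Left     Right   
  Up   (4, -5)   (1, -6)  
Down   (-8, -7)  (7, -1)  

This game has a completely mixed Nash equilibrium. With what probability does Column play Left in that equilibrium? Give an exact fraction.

Let c be the probability that Column plays Left. In a completely mixed equilibrium, Row must be indifferent between Up and Down.
Row's expected payoff from Up is 4c + (1−c); from Down it is −8c + 7(1−c).
Setting these equal: 3c + 1 = −15c + 7, so c = 1/3.

1/3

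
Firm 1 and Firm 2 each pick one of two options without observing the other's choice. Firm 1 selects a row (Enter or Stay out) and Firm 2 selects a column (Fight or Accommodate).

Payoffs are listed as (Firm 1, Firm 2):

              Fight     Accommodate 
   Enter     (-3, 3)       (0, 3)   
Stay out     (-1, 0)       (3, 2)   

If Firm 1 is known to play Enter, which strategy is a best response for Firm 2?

either — both Fight and Accommodate are best responses

Against Enter, Firm 2 earns 3 from Fight and 3 from Accommodate.
So either strategy is a best response.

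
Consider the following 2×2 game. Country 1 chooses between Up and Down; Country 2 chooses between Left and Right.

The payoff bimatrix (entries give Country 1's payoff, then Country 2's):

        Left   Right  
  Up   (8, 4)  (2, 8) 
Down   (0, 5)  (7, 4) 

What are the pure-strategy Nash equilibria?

none

(Up, Left): Country 2 prefers Right (8 > 4) — not an equilibrium.
(Up, Right): Country 1 prefers Down (7 > 2) — not an equilibrium.
(Down, Left): Country 1 prefers Up (8 > 0) — not an equilibrium.
(Down, Right): Country 2 prefers Left (5 > 4) — not an equilibrium.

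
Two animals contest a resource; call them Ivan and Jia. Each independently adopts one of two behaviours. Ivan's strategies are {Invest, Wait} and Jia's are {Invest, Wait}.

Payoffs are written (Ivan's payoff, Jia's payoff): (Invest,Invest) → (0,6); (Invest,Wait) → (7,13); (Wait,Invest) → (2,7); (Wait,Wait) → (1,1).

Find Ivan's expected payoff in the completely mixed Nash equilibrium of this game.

First find y, the probability Jia plays Invest, from Ivan's indifference between Invest and Wait: 7(1−y) = 2y + (1−y), giving y = 3/4.
Since Ivan is indifferent in equilibrium, Ivan's expected payoff equals the payoff from either row against (3/4, 1/4). Using Invest: 7(1/4) = 7/4.

7/4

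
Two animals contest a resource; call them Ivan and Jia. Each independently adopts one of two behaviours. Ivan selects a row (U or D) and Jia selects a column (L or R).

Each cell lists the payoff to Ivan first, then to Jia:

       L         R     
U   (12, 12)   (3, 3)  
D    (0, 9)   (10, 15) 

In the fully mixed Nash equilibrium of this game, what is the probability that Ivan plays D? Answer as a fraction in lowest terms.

Let r be the probability that Ivan plays U. In a completely mixed equilibrium, Jia must be indifferent between L and R.
Jia's expected payoff from L is 12r + 9(1−r); from R it is 3r + 15(1−r).
Setting these equal: 3r + 9 = −12r + 15, so r = 2/5.
Therefore Ivan plays D with probability 1 − 2/5 = 3/5.

3/5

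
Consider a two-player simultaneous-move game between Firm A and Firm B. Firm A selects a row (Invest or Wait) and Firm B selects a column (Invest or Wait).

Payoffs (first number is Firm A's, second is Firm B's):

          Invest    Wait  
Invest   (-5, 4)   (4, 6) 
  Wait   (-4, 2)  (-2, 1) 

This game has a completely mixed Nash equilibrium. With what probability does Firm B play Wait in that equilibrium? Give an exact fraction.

Let y be the probability that Firm B plays Invest. In a completely mixed equilibrium, Firm A must be indifferent between Invest and Wait.
Firm A's expected payoff from Invest is −5y + 4(1−y); from Wait it is −4y − 2(1−y).
Setting these equal: −9y + 4 = −2y − 2, so y = 6/7.
Therefore Firm B plays Wait with probability 1 − 6/7 = 1/7.

1/7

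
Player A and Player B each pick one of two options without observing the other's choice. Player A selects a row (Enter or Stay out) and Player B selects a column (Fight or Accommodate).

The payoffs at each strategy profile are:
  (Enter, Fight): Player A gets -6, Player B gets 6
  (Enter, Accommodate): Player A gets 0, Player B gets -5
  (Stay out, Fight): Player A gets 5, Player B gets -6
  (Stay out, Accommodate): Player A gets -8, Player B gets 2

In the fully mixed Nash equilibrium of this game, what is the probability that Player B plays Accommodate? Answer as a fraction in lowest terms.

Let c be the probability that Player B plays Fight. In a completely mixed equilibrium, Player A must be indifferent between Enter and Stay out.
Player A's expected payoff from Enter is −6c; from Stay out it is 5c − 8(1−c).
Setting these equal: −6c = 13c − 8, so c = 8/19.
Therefore Player B plays Accommodate with probability 1 − 8/19 = 11/19.

11/19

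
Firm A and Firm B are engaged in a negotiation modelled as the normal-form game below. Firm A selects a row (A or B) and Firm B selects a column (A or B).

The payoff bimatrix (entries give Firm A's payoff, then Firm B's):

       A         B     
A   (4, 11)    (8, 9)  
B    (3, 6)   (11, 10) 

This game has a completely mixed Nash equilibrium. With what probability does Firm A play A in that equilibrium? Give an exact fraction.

Let p be the probability that Firm A plays A. In a completely mixed equilibrium, Firm B must be indifferent between A and B.
Firm B's expected payoff from A is 11p + 6(1−p); from B it is 9p + 10(1−p).
Setting these equal: 5p + 6 = −p + 10, so p = 2/3.

2/3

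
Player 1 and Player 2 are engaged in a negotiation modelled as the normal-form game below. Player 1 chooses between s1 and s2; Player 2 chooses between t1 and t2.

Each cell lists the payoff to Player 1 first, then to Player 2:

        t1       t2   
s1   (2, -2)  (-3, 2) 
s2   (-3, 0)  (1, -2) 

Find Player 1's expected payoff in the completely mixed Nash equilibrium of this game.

-7/9

First find q, the probability Player 2 plays t1, from Player 1's indifference between s1 and s2: 2q − 3(1−q) = −3q + (1−q), giving q = 4/9.
Since Player 1 is indifferent in equilibrium, Player 1's expected payoff equals the payoff from either row against (4/9, 5/9). Using s1: 2(4/9) − 3(5/9) = -7/9.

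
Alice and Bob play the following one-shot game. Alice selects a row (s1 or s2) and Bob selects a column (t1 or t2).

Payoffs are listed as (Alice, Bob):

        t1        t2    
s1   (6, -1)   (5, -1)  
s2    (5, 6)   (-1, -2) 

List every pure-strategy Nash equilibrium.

(s1, t1): Alice gets 6 ≥ 5 from s2, and Bob gets -1 ≥ -1 from t2 — Nash equilibrium.
(s1, t2): Alice gets 5 ≥ -1 from s2, and Bob gets -1 ≥ -1 from t1 — Nash equilibrium.
(s2, t1): Alice prefers s1 (6 > 5) — not an equilibrium.
(s2, t2): Alice prefers s1 (5 > -1); Bob prefers t1 (6 > -2) — not an equilibrium.

(s1, t1) and (s1, t2)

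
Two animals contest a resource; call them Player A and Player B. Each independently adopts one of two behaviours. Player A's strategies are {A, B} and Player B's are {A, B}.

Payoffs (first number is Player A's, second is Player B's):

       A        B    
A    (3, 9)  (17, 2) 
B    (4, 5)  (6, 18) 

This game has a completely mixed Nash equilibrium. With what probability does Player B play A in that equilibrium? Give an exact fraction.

11/12

Let q be the probability that Player B plays A. In a completely mixed equilibrium, Player A must be indifferent between A and B.
Player A's expected payoff from A is 3q + 17(1−q); from B it is 4q + 6(1−q).
Setting these equal: −14q + 17 = −2q + 6, so q = 11/12.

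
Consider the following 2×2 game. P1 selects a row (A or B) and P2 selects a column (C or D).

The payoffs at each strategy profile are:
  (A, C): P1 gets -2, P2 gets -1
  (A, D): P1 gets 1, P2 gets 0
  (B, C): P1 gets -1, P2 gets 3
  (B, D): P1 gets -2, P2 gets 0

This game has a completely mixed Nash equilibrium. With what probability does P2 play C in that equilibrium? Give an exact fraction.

Let c be the probability that P2 plays C. In a completely mixed equilibrium, P1 must be indifferent between A and B.
P1's expected payoff from A is −2c + (1−c); from B it is −c − 2(1−c).
Setting these equal: −3c + 1 = c − 2, so c = 3/4.

3/4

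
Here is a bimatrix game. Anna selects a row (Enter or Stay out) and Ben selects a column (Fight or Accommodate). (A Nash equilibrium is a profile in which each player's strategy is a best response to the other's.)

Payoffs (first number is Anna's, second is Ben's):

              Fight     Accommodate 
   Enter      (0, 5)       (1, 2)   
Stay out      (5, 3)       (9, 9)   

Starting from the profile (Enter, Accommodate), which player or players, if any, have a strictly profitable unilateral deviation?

Anna at (Enter, Accommodate) earns 1; deviating to Stay out yields 9 — a strict improvement.
Ben earns 2; deviating to Fight yields 5 — a strict improvement.
Both Anna and Ben have strictly profitable deviations.

Both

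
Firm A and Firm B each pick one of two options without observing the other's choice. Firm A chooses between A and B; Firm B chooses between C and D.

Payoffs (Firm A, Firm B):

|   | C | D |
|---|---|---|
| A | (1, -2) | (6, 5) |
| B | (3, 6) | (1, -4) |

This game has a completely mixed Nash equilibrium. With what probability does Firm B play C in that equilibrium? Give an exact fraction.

Let q be the probability that Firm B plays C. In a completely mixed equilibrium, Firm A must be indifferent between A and B.
Firm A's expected payoff from A is q + 6(1−q); from B it is 3q + (1−q).
Setting these equal: −5q + 6 = 2q + 1, so q = 5/7.

5/7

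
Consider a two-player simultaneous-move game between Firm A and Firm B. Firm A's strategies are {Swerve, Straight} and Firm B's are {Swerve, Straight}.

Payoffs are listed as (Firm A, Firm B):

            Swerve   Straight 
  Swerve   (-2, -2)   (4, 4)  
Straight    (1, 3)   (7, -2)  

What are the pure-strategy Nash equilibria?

(Swerve, Swerve): Firm A prefers Straight (1 > -2); Firm B prefers Straight (4 > -2) — not an equilibrium.
(Swerve, Straight): Firm A prefers Straight (7 > 4) — not an equilibrium.
(Straight, Swerve): Firm A gets 1 ≥ -2 from Swerve, and Firm B gets 3 ≥ -2 from Straight — Nash equilibrium.
(Straight, Straight): Firm B prefers Swerve (3 > -2) — not an equilibrium.

(Straight, Swerve)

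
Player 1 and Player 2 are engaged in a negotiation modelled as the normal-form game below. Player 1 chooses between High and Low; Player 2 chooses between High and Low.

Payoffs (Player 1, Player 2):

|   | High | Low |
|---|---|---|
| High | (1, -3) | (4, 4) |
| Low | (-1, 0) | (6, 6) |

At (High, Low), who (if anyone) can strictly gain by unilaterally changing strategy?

Player 1

Player 1 at (High, Low) earns 4; deviating to Low yields 6 — a strict improvement.
Player 2 earns 4; deviating to High yields -3 — not better.
Only Player 1 has a strictly profitable deviation.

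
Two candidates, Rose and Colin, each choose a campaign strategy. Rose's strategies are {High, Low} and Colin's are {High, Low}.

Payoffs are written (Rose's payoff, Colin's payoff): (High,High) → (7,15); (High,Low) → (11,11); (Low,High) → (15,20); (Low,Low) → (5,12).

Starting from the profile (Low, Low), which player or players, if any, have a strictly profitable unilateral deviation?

Rose at (Low, Low) earns 5; deviating to High yields 11 — a strict improvement.
Colin earns 12; deviating to High yields 20 — a strict improvement.
Both Rose and Colin have strictly profitable deviations.

Both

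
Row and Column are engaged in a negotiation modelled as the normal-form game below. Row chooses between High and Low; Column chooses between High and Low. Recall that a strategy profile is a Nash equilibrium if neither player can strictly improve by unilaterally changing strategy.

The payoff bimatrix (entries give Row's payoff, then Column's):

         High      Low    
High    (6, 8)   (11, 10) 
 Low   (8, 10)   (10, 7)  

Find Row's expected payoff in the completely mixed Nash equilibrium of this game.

First find y, the probability Column plays High, from Row's indifference between High and Low: 6y + 11(1−y) = 8y + 10(1−y), giving y = 1/3.
Since Row is indifferent in equilibrium, Row's expected payoff equals the payoff from either row against (1/3, 2/3). Using High: 6(1/3) + 11(2/3) = 28/3.

28/3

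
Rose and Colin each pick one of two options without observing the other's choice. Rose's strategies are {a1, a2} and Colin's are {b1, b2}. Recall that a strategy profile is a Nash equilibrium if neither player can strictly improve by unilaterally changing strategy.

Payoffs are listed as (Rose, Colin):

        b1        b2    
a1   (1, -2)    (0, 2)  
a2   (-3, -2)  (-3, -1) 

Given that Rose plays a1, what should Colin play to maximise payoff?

b2

Against a1, Colin earns -2 from b1 and 2 from b2.
So b2 is the best response.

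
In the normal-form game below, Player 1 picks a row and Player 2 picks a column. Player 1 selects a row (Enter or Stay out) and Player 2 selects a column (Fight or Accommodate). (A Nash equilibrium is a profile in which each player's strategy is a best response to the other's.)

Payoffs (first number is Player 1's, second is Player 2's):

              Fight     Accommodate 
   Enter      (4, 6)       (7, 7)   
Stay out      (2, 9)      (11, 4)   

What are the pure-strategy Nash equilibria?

(Enter, Fight): Player 2 prefers Accommodate (7 > 6) — not an equilibrium.
(Enter, Accommodate): Player 1 prefers Stay out (11 > 7) — not an equilibrium.
(Stay out, Fight): Player 1 prefers Enter (4 > 2) — not an equilibrium.
(Stay out, Accommodate): Player 2 prefers Fight (9 > 4) — not an equilibrium.

none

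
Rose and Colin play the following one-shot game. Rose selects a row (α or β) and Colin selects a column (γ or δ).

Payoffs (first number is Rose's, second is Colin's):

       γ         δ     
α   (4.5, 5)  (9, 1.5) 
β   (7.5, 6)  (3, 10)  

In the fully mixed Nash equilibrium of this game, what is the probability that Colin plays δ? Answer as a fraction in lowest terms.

1/3

Let y be the probability that Colin plays γ. In a completely mixed equilibrium, Rose must be indifferent between α and β.
Rose's expected payoff from α is 4.5y + 9(1−y); from β it is 7.5y + 3(1−y).
Setting these equal: −4.5y + 9 = 4.5y + 3, so y = 2/3.
Therefore Colin plays δ with probability 1 − 2/3 = 1/3.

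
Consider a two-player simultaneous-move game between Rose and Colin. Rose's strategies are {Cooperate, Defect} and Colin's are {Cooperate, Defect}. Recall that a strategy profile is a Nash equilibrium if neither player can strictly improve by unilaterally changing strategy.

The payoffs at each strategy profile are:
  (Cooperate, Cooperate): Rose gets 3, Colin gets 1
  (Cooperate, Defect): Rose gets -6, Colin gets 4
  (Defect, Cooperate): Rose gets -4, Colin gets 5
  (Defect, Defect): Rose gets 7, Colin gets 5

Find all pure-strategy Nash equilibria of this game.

(Cooperate, Cooperate): Colin prefers Defect (4 > 1) — not an equilibrium.
(Cooperate, Defect): Rose prefers Defect (7 > -6) — not an equilibrium.
(Defect, Cooperate): Rose prefers Cooperate (3 > -4) — not an equilibrium.
(Defect, Defect): Rose gets 7 ≥ -6 from Cooperate, and Colin gets 5 ≥ 5 from Cooperate — Nash equilibrium.

(Defect, Defect)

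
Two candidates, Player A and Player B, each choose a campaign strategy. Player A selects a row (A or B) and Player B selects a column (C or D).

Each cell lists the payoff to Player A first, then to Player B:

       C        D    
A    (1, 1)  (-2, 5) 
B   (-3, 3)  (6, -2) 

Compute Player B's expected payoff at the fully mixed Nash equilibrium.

17/9

First find x, the probability Player A plays A, from Player B's indifference between C and D: x + 3(1−x) = 5x − 2(1−x), giving x = 5/9.
Since Player B is indifferent in equilibrium, Player B's expected payoff equals the payoff from either column against (5/9, 4/9). Using C: (5/9) + 3(4/9) = 17/9.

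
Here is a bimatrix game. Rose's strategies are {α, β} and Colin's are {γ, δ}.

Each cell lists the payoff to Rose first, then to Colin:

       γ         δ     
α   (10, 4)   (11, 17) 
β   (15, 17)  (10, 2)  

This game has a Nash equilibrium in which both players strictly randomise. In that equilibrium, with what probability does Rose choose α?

Let x be the probability that Rose plays α. In a completely mixed equilibrium, Colin must be indifferent between γ and δ.
Colin's expected payoff from γ is 4x + 17(1−x); from δ it is 17x + 2(1−x).
Setting these equal: −13x + 17 = 15x + 2, so x = 15/28.

15/28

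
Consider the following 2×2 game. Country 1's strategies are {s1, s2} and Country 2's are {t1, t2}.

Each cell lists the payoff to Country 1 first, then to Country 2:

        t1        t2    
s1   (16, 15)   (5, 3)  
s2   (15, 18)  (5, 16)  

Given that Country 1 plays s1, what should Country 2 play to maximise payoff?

Against s1, Country 2 earns 15 from t1 and 3 from t2.
So t1 is the best response.

t1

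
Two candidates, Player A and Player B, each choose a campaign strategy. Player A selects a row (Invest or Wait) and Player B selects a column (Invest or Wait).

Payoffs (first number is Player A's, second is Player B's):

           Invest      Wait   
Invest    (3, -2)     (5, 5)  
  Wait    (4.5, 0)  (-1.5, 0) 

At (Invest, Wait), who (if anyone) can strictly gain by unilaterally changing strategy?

Neither

Player A at (Invest, Wait) earns 5; deviating to Wait yields -1.5 — not better.
Player B earns 5; deviating to Invest yields -2 — not better.
Neither player can strictly improve; the profile is a Nash equilibrium.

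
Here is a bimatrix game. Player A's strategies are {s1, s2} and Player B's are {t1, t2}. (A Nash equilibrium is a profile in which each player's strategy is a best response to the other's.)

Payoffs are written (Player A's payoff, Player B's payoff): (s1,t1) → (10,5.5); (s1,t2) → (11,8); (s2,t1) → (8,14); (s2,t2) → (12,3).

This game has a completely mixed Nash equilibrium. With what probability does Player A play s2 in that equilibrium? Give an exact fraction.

Let x be the probability that Player A plays s1. In a completely mixed equilibrium, Player B must be indifferent between t1 and t2.
Player B's expected payoff from t1 is 5.5x + 14(1−x); from t2 it is 8x + 3(1−x).
Setting these equal: −8.5x + 14 = 5x + 3, so x = 22/27.
Therefore Player A plays s2 with probability 1 − 22/27 = 5/27.

5/27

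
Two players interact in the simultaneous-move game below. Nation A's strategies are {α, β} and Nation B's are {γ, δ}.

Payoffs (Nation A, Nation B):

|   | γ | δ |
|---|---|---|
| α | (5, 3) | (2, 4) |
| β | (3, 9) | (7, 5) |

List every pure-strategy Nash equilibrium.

(α, γ): Nation B prefers δ (4 > 3) — not an equilibrium.
(α, δ): Nation A prefers β (7 > 2) — not an equilibrium.
(β, γ): Nation A prefers α (5 > 3) — not an equilibrium.
(β, δ): Nation B prefers γ (9 > 5) — not an equilibrium.

none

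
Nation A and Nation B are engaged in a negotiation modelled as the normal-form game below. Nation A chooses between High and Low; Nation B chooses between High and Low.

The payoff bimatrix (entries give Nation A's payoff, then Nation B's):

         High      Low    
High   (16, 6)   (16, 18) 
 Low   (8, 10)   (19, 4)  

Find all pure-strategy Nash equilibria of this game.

(High, High): Nation B prefers Low (18 > 6) — not an equilibrium.
(High, Low): Nation A prefers Low (19 > 16) — not an equilibrium.
(Low, High): Nation A prefers High (16 > 8) — not an equilibrium.
(Low, Low): Nation B prefers High (10 > 4) — not an equilibrium.

none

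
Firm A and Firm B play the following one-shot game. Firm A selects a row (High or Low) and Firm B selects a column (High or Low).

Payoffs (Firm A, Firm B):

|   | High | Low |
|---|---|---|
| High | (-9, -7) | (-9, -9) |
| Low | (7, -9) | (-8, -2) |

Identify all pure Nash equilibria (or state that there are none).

(Low, Low)

(High, High): Firm A prefers Low (7 > -9) — not an equilibrium.
(High, Low): Firm A prefers Low (-8 > -9); Firm B prefers High (-7 > -9) — not an equilibrium.
(Low, High): Firm B prefers Low (-2 > -9) — not an equilibrium.
(Low, Low): Firm A gets -8 ≥ -9 from High, and Firm B gets -2 ≥ -9 from High — Nash equilibrium.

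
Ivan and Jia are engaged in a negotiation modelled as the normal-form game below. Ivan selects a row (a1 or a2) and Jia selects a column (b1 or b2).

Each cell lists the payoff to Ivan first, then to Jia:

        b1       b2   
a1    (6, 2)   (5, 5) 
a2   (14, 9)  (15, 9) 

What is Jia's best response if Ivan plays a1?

Against a1, Jia earns 2 from b1 and 5 from b2.
So b2 is the best response.

b2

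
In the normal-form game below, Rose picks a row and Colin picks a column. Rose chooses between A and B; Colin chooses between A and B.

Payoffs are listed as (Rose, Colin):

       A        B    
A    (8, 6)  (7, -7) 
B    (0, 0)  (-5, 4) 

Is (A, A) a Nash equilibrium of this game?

At (A, A), Rose earns 8; switching to B would give 0, so Rose has no profitable deviation.
Colin earns 6; switching to B would give -7, so Colin has no profitable deviation.
Neither player can gain by a unilateral deviation, so this profile is a Nash equilibrium.

Yes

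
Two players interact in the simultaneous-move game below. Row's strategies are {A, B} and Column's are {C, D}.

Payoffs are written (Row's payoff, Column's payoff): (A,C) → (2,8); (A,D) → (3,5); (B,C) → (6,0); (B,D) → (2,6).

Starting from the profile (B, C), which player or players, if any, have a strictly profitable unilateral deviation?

Column

Row at (B, C) earns 6; deviating to A yields 2 — not better.
Column earns 0; deviating to D yields 6 — a strict improvement.
Only Column has a strictly profitable deviation.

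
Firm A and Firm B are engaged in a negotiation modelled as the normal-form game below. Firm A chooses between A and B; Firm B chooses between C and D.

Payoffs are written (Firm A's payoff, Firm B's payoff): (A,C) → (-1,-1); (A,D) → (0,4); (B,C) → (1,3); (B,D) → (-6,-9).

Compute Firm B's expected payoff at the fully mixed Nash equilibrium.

First find p, the probability Firm A plays A, from Firm B's indifference between C and D: −p + 3(1−p) = 4p − 9(1−p), giving p = 12/17.
Since Firm B is indifferent in equilibrium, Firm B's expected payoff equals the payoff from either column against (12/17, 5/17). Using C: −(12/17) + 3(5/17) = 3/17.

3/17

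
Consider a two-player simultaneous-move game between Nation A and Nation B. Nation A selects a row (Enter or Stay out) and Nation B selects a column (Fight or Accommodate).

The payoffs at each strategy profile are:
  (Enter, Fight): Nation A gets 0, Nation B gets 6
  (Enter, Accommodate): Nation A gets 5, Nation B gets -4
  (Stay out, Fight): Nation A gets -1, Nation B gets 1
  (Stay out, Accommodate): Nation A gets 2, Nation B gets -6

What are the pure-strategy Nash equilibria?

(Enter, Fight)

(Enter, Fight): Nation A gets 0 ≥ -1 from Stay out, and Nation B gets 6 ≥ -4 from Accommodate — Nash equilibrium.
(Enter, Accommodate): Nation B prefers Fight (6 > -4) — not an equilibrium.
(Stay out, Fight): Nation A prefers Enter (0 > -1) — not an equilibrium.
(Stay out, Accommodate): Nation A prefers Enter (5 > 2); Nation B prefers Fight (1 > -6) — not an equilibrium.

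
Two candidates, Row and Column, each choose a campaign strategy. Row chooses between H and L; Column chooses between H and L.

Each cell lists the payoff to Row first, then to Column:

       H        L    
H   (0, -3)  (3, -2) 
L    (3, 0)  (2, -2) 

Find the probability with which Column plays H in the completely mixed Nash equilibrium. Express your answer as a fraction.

1/4

Let y be the probability that Column plays H. In a completely mixed equilibrium, Row must be indifferent between H and L.
Row's expected payoff from H is 3(1−y); from L it is 3y + 2(1−y).
Setting these equal: −3y + 3 = y + 2, so y = 1/4.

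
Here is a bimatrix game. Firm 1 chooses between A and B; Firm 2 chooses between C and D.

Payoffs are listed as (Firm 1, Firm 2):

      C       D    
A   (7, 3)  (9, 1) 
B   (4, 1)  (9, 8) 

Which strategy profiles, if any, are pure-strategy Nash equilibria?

(A, C) and (B, D)

(A, C): Firm 1 gets 7 ≥ 4 from B, and Firm 2 gets 3 ≥ 1 from D — Nash equilibrium.
(A, D): Firm 2 prefers C (3 > 1) — not an equilibrium.
(B, C): Firm 1 prefers A (7 > 4); Firm 2 prefers D (8 > 1) — not an equilibrium.
(B, D): Firm 1 gets 9 ≥ 9 from A, and Firm 2 gets 8 ≥ 1 from C — Nash equilibrium.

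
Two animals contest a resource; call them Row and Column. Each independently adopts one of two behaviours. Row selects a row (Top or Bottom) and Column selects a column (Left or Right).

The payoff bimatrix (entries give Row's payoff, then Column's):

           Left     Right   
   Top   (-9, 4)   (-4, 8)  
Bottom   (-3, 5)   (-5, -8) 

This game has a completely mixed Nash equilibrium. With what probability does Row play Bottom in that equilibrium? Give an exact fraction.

4/17

Let r be the probability that Row plays Top. In a completely mixed equilibrium, Column must be indifferent between Left and Right.
Column's expected payoff from Left is 4r + 5(1−r); from Right it is 8r − 8(1−r).
Setting these equal: −r + 5 = 16r − 8, so r = 13/17.
Therefore Row plays Bottom with probability 1 − 13/17 = 4/17.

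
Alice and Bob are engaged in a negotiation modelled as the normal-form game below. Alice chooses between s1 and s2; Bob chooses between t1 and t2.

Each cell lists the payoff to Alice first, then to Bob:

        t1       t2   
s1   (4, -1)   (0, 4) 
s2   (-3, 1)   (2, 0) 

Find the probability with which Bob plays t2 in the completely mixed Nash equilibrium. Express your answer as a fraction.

7/9

Let q be the probability that Bob plays t1. In a completely mixed equilibrium, Alice must be indifferent between s1 and s2.
Alice's expected payoff from s1 is 4q; from s2 it is −3q + 2(1−q).
Setting these equal: 4q = −5q + 2, so q = 2/9.
Therefore Bob plays t2 with probability 1 − 2/9 = 7/9.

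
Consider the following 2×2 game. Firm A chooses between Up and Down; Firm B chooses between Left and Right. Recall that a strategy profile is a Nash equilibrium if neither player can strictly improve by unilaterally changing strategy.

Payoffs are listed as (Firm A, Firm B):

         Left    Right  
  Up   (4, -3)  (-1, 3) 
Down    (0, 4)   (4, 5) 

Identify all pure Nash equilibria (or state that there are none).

(Up, Left): Firm B prefers Right (3 > -3) — not an equilibrium.
(Up, Right): Firm A prefers Down (4 > -1) — not an equilibrium.
(Down, Left): Firm A prefers Up (4 > 0); Firm B prefers Right (5 > 4) — not an equilibrium.
(Down, Right): Firm A gets 4 ≥ -1 from Up, and Firm B gets 5 ≥ 4 from Left — Nash equilibrium.

(Down, Right)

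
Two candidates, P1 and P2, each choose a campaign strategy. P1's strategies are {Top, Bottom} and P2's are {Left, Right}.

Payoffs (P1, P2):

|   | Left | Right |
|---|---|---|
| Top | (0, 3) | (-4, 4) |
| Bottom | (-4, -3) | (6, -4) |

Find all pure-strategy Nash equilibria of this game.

(Top, Left): P2 prefers Right (4 > 3) — not an equilibrium.
(Top, Right): P1 prefers Bottom (6 > -4) — not an equilibrium.
(Bottom, Left): P1 prefers Top (0 > -4) — not an equilibrium.
(Bottom, Right): P2 prefers Left (-3 > -4) — not an equilibrium.

none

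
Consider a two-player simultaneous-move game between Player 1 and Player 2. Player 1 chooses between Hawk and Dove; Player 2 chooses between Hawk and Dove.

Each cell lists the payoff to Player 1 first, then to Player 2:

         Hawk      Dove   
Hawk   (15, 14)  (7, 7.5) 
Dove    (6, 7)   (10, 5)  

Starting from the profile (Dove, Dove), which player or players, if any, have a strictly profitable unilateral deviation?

Player 2

Player 1 at (Dove, Dove) earns 10; deviating to Hawk yields 7 — not better.
Player 2 earns 5; deviating to Hawk yields 7 — a strict improvement.
Only Player 2 has a strictly profitable deviation.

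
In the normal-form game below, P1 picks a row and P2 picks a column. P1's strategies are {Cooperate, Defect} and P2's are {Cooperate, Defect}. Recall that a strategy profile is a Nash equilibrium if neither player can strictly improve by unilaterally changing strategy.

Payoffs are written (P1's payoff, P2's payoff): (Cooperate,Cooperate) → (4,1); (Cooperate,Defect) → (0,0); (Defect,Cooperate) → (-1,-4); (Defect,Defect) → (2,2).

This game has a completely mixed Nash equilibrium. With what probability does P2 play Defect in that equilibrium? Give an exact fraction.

5/7

Let q be the probability that P2 plays Cooperate. In a completely mixed equilibrium, P1 must be indifferent between Cooperate and Defect.
P1's expected payoff from Cooperate is 4q; from Defect it is −q + 2(1−q).
Setting these equal: 4q = −3q + 2, so q = 2/7.
Therefore P2 plays Defect with probability 1 − 2/7 = 5/7.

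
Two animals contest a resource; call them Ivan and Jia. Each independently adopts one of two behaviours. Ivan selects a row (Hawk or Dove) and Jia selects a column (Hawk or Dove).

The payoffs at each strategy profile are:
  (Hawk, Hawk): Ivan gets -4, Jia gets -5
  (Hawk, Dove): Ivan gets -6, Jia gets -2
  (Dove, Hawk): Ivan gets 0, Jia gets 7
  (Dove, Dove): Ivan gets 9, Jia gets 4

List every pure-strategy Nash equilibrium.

(Hawk, Hawk): Ivan prefers Dove (0 > -4); Jia prefers Dove (-2 > -5) — not an equilibrium.
(Hawk, Dove): Ivan prefers Dove (9 > -6) — not an equilibrium.
(Dove, Hawk): Ivan gets 0 ≥ -4 from Hawk, and Jia gets 7 ≥ 4 from Dove — Nash equilibrium.
(Dove, Dove): Jia prefers Hawk (7 > 4) — not an equilibrium.

(Dove, Hawk)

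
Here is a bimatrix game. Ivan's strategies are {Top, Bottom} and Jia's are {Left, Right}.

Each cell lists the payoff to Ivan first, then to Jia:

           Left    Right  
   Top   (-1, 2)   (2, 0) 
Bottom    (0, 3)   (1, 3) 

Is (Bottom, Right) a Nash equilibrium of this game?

At (Bottom, Right), Ivan earns 1; switching to Top would give 2, so Ivan would deviate.
Jia earns 3; switching to Left would give 3, so Jia has no profitable deviation.
Since at least one player can profitably deviate, this is not a Nash equilibrium.

No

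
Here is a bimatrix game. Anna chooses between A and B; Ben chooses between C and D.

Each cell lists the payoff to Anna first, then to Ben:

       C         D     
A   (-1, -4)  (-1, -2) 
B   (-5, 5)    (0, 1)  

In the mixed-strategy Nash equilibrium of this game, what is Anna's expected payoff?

-1

First find y, the probability Ben plays C, from Anna's indifference between A and B: −y − (1−y) = −5y, giving y = 1/5.
Since Anna is indifferent in equilibrium, Anna's expected payoff equals the payoff from either row against (1/5, 4/5). Using A: −(1/5) − (4/5) = -1.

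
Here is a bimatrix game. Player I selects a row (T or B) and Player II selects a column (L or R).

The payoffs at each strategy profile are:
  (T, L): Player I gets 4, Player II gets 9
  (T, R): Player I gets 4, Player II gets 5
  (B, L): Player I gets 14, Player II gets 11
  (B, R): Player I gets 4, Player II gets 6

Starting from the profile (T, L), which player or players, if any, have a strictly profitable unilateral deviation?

Player I at (T, L) earns 4; deviating to B yields 14 — a strict improvement.
Player II earns 9; deviating to R yields 5 — not better.
Only Player I has a strictly profitable deviation.

Player I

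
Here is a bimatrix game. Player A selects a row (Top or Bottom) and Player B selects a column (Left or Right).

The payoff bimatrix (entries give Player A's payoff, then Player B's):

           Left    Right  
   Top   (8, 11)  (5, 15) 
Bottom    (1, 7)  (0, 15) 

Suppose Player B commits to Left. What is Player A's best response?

Against Left, Player A earns 8 from Top and 1 from Bottom.
So Top is the best response.

Top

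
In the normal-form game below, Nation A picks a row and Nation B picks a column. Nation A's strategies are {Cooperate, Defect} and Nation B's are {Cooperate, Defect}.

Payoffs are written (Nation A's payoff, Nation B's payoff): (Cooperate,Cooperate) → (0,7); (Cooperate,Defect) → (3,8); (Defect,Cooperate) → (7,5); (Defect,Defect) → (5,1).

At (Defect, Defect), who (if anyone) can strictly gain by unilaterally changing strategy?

Nation B

Nation A at (Defect, Defect) earns 5; deviating to Cooperate yields 3 — not better.
Nation B earns 1; deviating to Cooperate yields 5 — a strict improvement.
Only Nation B has a strictly profitable deviation.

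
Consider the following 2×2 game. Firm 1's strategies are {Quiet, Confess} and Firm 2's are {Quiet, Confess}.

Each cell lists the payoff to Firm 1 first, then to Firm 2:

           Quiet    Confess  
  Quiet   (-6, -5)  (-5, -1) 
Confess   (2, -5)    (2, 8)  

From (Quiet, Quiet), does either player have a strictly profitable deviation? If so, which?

Both

Firm 1 at (Quiet, Quiet) earns -6; deviating to Confess yields 2 — a strict improvement.
Firm 2 earns -5; deviating to Confess yields -1 — a strict improvement.
Both Firm 1 and Firm 2 have strictly profitable deviations.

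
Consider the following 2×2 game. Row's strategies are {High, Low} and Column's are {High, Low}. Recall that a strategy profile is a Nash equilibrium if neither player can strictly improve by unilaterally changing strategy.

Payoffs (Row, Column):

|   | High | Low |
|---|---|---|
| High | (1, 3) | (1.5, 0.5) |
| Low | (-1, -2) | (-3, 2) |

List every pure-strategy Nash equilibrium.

(High, High): Row gets 1 ≥ -1 from Low, and Column gets 3 ≥ 0.5 from Low — Nash equilibrium.
(High, Low): Column prefers High (3 > 0.5) — not an equilibrium.
(Low, High): Row prefers High (1 > -1); Column prefers Low (2 > -2) — not an equilibrium.
(Low, Low): Row prefers High (1.5 > -3) — not an equilibrium.

(High, High)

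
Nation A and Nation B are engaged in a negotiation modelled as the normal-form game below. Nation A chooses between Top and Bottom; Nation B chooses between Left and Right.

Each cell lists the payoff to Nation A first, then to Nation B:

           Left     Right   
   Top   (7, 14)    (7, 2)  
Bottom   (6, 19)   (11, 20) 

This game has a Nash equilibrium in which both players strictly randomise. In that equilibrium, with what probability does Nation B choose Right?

1/5

Let y be the probability that Nation B plays Left. In a completely mixed equilibrium, Nation A must be indifferent between Top and Bottom.
Nation A's expected payoff from Top is 7y + 7(1−y); from Bottom it is 6y + 11(1−y).
Setting these equal: 7 = −5y + 11, so y = 4/5.
Therefore Nation B plays Right with probability 1 − 4/5 = 1/5.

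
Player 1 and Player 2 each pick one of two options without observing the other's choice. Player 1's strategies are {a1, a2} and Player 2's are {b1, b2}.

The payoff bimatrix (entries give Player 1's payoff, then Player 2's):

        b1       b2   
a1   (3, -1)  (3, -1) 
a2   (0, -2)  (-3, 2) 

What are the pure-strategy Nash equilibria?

(a1, b1): Player 1 gets 3 ≥ 0 from a2, and Player 2 gets -1 ≥ -1 from b2 — Nash equilibrium.
(a1, b2): Player 1 gets 3 ≥ -3 from a2, and Player 2 gets -1 ≥ -1 from b1 — Nash equilibrium.
(a2, b1): Player 1 prefers a1 (3 > 0); Player 2 prefers b2 (2 > -2) — not an equilibrium.
(a2, b2): Player 1 prefers a1 (3 > -3) — not an equilibrium.

(a1, b1) and (a1, b2)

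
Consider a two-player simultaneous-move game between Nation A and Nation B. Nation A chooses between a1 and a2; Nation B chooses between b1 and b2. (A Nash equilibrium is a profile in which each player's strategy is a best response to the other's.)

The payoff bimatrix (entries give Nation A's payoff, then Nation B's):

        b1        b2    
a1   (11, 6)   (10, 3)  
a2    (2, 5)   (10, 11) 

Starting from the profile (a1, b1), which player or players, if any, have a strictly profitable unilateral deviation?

Nation A at (a1, b1) earns 11; deviating to a2 yields 2 — not better.
Nation B earns 6; deviating to b2 yields 3 — not better.
Neither player can strictly improve; the profile is a Nash equilibrium.

Neither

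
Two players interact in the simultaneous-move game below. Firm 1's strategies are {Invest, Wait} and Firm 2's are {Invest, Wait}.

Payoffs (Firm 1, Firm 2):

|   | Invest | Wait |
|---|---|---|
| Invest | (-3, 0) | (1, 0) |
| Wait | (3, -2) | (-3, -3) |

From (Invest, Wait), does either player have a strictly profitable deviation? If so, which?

Firm 1 at (Invest, Wait) earns 1; deviating to Wait yields -3 — not better.
Firm 2 earns 0; deviating to Invest yields 0 — not better.
Neither player can strictly improve; the profile is a Nash equilibrium.

Neither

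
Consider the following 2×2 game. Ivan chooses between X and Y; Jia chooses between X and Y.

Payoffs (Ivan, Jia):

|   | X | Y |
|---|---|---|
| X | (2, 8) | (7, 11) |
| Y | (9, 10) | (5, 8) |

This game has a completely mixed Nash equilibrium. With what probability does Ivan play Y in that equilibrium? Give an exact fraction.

3/5

Let p be the probability that Ivan plays X. In a completely mixed equilibrium, Jia must be indifferent between X and Y.
Jia's expected payoff from X is 8p + 10(1−p); from Y it is 11p + 8(1−p).
Setting these equal: −2p + 10 = 3p + 8, so p = 2/5.
Therefore Ivan plays Y with probability 1 − 2/5 = 3/5.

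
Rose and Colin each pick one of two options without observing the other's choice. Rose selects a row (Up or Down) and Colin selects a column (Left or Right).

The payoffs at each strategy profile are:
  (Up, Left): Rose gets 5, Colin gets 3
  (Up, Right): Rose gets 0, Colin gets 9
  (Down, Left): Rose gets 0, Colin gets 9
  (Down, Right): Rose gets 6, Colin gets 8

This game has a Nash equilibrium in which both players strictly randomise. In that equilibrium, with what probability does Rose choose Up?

1/7

Let x be the probability that Rose plays Up. In a completely mixed equilibrium, Colin must be indifferent between Left and Right.
Colin's expected payoff from Left is 3x + 9(1−x); from Right it is 9x + 8(1−x).
Setting these equal: −6x + 9 = x + 8, so x = 1/7.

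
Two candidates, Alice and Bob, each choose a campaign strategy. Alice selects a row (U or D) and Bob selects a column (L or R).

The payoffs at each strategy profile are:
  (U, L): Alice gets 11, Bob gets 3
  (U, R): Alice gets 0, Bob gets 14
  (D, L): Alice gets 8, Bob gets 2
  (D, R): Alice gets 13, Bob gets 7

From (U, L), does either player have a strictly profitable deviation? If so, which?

Alice at (U, L) earns 11; deviating to D yields 8 — not better.
Bob earns 3; deviating to R yields 14 — a strict improvement.
Only Bob has a strictly profitable deviation.

Bob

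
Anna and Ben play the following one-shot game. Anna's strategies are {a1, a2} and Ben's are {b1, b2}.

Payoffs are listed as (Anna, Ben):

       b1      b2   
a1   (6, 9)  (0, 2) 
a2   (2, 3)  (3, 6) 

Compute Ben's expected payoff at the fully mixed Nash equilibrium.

24/5

First find x, the probability Anna plays a1, from Ben's indifference between b1 and b2: 9x + 3(1−x) = 2x + 6(1−x), giving x = 3/10.
Since Ben is indifferent in equilibrium, Ben's expected payoff equals the payoff from either column against (3/10, 7/10). Using b1: 9(3/10) + 3(7/10) = 24/5.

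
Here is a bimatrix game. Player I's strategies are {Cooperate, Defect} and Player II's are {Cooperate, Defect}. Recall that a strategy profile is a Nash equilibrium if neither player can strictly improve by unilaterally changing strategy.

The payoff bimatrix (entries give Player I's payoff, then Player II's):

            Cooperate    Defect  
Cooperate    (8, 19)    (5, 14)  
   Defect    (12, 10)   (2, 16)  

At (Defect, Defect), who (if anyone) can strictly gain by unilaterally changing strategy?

Player I

Player I at (Defect, Defect) earns 2; deviating to Cooperate yields 5 — a strict improvement.
Player II earns 16; deviating to Cooperate yields 10 — not better.
Only Player I has a strictly profitable deviation.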